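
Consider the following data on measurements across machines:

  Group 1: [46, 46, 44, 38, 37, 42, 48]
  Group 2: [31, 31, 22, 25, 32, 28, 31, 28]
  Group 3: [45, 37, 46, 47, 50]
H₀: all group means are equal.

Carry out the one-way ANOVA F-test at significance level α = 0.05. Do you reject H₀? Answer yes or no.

reject H₀: yes

Group means [43.00, 28.50, 45.00], grand mean 37.700
SSB = Σnᵢ(x̄ᵢ−x̄)² = 1140.200; SSW = ΣΣ(x−x̄ᵢ)² = 286.000
MSB = 1140.200/2 = 570.1000; MSW = 286.000/17 = 16.8235
F = MSB/MSW = 33.8871
df = (2, 17)
p-value (upper-tail) = 0.00000
At α=0.05: p < α → reject H₀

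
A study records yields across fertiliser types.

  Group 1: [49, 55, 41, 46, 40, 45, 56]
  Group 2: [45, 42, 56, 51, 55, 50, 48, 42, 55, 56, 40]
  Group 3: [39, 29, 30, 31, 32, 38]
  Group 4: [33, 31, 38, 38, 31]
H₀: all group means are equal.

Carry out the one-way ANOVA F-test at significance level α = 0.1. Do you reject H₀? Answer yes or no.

Group means [47.43, 49.09, 33.17, 34.20], grand mean 42.828
SSB = Σnᵢ(x̄ᵢ−x̄)² = 1511.881; SSW = ΣΣ(x−x̄ᵢ)² = 750.257
MSB = 1511.881/3 = 503.9604; MSW = 750.257/25 = 30.0103
F = MSB/MSW = 16.7929
df = (3, 25)
p-value (upper-tail) = 0.00000
At α=0.1: p < α → reject H₀

reject H₀: yes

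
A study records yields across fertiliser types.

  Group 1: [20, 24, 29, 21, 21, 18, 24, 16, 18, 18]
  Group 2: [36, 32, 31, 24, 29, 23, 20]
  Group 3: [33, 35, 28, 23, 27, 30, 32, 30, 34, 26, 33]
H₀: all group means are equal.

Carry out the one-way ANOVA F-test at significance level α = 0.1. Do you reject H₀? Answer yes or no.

reject H₀: yes

Group means [20.90, 27.86, 30.09], grand mean 26.250
SSB = Σnᵢ(x̄ᵢ−x̄)² = 466.584; SSW = ΣΣ(x−x̄ᵢ)² = 470.666
MSB = 466.584/2 = 233.2919; MSW = 470.666/25 = 18.8266
F = MSB/MSW = 12.3916
df = (2, 25)
p-value (upper-tail) = 0.00018
At α=0.1: p < α → reject H₀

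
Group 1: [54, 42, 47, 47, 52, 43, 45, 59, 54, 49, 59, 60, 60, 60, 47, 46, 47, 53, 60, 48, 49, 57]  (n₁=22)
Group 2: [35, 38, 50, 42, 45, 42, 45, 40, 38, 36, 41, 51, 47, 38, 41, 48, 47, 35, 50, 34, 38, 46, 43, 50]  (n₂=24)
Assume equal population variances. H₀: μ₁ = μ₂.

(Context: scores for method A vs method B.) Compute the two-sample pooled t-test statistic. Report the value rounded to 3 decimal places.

test statistic = 5.460

x̄₁=51.727, s₁=6.119, n₁=22
x̄₂=42.500, s₂=5.341, n₂=24
s_p² = [21·6.119² + 23·5.341²]/44 = 32.7810
SE = √(s_p²·(1/22+1/24)) = 1.6899
t = (51.727−42.500)/1.6899 = 5.4601
df = 44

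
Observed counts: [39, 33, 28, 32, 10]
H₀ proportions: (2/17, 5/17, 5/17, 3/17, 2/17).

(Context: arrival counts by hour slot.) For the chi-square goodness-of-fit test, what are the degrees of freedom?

degrees of freedom = 4

df = k − 1 = 5 − 1 = 4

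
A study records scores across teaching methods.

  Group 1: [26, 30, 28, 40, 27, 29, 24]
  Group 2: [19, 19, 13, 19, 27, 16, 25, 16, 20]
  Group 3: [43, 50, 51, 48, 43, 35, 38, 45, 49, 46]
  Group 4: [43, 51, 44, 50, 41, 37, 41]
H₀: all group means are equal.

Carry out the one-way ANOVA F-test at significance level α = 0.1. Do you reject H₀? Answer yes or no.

reject H₀: yes

Group means [29.14, 19.33, 44.80, 43.86], grand mean 34.333
SSB = Σnᵢ(x̄ᵢ−x̄)² = 3944.019; SSW = ΣΣ(x−x̄ᵢ)² = 711.314
MSB = 3944.019/3 = 1314.6730; MSW = 711.314/29 = 24.5281
F = MSB/MSW = 53.5987
df = (3, 29)
p-value (upper-tail) = 0.00000
At α=0.1: p < α → reject H₀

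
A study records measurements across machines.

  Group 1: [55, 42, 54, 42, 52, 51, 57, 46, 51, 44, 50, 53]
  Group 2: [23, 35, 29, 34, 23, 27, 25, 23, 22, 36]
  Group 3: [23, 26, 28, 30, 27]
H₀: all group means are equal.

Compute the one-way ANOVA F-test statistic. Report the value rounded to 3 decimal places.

test statistic = 68.819

Group means [49.75, 27.70, 26.80], grand mean 37.333
SSB = Σnᵢ(x̄ᵢ−x̄)² = 3332.850; SSW = ΣΣ(x−x̄ᵢ)² = 581.150
MSB = 3332.850/2 = 1666.4250; MSW = 581.150/24 = 24.2146
F = MSB/MSW = 68.8191
df = (2, 24)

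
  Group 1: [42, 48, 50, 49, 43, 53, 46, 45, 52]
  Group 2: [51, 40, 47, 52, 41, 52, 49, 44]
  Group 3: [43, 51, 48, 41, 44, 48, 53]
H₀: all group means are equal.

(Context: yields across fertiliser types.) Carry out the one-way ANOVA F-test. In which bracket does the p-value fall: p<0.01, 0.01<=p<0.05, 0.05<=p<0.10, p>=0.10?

Group means [47.56, 47.00, 46.86], grand mean 47.167
SSB = Σnᵢ(x̄ᵢ−x̄)² = 2.254; SSW = ΣΣ(x−x̄ᵢ)² = 397.079
MSB = 2.254/2 = 1.1270; MSW = 397.079/21 = 18.9085
F = MSB/MSW = 0.0596
df = (2, 21)
p-value (upper-tail) = 0.94230
→ bracket: p>=0.10

p-value bracket: p>=0.10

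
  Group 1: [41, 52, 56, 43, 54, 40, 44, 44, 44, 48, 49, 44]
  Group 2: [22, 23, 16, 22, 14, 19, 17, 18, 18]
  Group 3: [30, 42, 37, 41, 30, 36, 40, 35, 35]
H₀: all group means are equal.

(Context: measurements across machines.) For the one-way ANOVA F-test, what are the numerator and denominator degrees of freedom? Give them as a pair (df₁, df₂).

degrees of freedom = [2, 27]

k = 3 groups, N = 30 total
df = (k−1, N−k) = (3−1, 30−3) = (2, 27)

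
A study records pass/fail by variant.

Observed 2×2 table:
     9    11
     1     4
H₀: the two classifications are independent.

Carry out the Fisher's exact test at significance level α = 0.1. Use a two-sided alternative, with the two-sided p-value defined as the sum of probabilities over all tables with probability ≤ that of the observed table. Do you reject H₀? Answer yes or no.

Margins: r₁=20, r₂=5, c₁=10, c₂=15, n=25
p_obs = C(20,9)·C(5,1)/C(25,10); sum pmf over tables with pmf ≤ p_obs
p-value (two-sided) = 0.61462
At α=0.1: p ≥ α → fail to reject H₀

reject H₀: no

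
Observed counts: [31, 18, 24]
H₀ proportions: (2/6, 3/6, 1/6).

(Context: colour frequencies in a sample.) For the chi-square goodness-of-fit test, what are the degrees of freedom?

df = k − 1 = 3 − 1 = 2

degrees of freedom = 2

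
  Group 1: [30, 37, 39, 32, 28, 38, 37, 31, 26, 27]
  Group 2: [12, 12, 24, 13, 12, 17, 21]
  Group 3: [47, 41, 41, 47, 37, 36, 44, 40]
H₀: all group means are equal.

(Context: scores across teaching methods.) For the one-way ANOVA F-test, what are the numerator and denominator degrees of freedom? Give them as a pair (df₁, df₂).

degrees of freedom = [2, 22]

k = 3 groups, N = 25 total
df = (k−1, N−k) = (3−1, 25−3) = (2, 22)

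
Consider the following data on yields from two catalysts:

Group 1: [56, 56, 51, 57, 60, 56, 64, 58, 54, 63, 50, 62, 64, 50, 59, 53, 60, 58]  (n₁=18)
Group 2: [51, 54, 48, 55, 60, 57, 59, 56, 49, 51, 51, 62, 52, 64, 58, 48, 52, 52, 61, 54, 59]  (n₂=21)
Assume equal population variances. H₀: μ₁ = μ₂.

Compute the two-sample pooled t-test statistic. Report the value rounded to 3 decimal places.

test statistic = 1.597

x̄₁=57.278, s₁=4.496, n₁=18
x̄₂=54.905, s₂=4.732, n₂=21
s_p² = [17·4.496² + 20·4.732²]/37 = 21.3897
SE = √(s_p²·(1/18+1/21)) = 1.4856
t = (57.278−54.905)/1.4856 = 1.5974
df = 37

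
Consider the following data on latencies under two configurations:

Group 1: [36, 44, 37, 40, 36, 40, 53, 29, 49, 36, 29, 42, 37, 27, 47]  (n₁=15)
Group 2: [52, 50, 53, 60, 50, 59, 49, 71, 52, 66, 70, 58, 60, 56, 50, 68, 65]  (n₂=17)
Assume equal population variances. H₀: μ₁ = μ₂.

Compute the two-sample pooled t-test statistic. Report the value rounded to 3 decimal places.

x̄₁=38.800, s₁=7.437, n₁=15
x̄₂=58.176, s₂=7.535, n₂=17
s_p² = [14·7.437² + 16·7.535²]/30 = 56.0957
SE = √(s_p²·(1/15+1/17)) = 2.6532
t = (38.800−58.176)/2.6532 = -7.3031
df = 30

test statistic = -7.303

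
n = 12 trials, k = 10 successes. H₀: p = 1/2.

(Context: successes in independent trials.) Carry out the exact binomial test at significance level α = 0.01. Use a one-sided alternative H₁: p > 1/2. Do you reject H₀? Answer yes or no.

Exact binomial: n=12, k=10, p₀=1/2=0.5000
P(X≥10) from Σ C(n,i)·p₀^i·(1−p₀)^(n−i)
p-value (one-sided, H₁ greater) = 0.01929
At α=0.01: p ≥ α → fail to reject H₀

reject H₀: no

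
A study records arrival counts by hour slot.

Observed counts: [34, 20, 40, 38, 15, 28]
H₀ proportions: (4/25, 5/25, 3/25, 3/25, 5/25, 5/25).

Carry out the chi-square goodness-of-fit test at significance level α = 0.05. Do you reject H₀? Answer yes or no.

n = 175; E_i = n·p_i = [28.00, 35.00, 21.00, 21.00, 35.00, 35.00]
χ² = (34−28.00)²/28.00 + (20−35.00)²/35.00 + (40−21.00)²/21.00 + (38−21.00)²/21.00 + (15−35.00)²/35.00 + (28−35.00)²/35.00 = 51.4952
df = 5
p-value (upper-tail) = 0.00000
At α=0.05: p < α → reject H₀

reject H₀: yes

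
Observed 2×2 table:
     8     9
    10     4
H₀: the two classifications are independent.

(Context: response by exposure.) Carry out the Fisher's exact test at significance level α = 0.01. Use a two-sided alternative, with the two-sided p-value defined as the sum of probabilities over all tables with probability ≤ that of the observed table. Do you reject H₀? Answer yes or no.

Margins: r₁=17, r₂=14, c₁=18, c₂=13, n=31
p_obs = C(17,8)·C(14,10)/C(31,18); sum pmf over tables with pmf ≤ p_obs
p-value (two-sided) = 0.27494
At α=0.01: p ≥ α → fail to reject H₀

reject H₀: no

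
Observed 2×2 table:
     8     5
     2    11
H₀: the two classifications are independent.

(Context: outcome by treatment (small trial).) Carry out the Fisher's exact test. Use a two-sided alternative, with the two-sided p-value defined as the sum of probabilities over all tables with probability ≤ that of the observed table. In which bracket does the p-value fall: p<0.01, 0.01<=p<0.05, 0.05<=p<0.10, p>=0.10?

p-value bracket: 0.01<=p<0.05

Margins: r₁=13, r₂=13, c₁=10, c₂=16, n=26
p_obs = C(13,8)·C(13,2)/C(26,10); sum pmf over tables with pmf ≤ p_obs
p-value (two-sided) = 0.04141
→ bracket: 0.01<=p<0.05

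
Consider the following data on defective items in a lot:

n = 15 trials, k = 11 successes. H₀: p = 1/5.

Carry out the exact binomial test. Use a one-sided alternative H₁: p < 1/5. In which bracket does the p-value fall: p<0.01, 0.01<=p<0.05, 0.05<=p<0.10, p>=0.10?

Exact binomial: n=15, k=11, p₀=1/5=0.2000
P(X≤11) from Σ C(n,i)·p₀^i·(1−p₀)^(n−i)
p-value (one-sided, H₁ less) = 1.00000
→ bracket: p>=0.10

p-value bracket: p>=0.10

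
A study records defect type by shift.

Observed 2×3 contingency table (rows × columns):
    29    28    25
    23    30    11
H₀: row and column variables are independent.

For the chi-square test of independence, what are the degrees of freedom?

df = (r−1)(c−1) = (2−1)·(3−1) = 2

degrees of freedom = 2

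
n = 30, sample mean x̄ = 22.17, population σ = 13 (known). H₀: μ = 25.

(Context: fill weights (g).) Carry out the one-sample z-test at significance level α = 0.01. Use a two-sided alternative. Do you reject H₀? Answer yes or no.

reject H₀: no

SE = σ/√n = 13/√30 = 2.3735
z = (x̄−μ₀)/SE = (22.17−25)/2.3735 = -1.1923
p-value (two-sided) = 0.23312
At α=0.01: p ≥ α → fail to reject H₀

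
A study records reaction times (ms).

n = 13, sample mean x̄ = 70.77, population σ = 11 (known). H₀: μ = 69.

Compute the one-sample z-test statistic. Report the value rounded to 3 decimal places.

SE = σ/√n = 11/√13 = 3.0509
z = (x̄−μ₀)/SE = (70.77−69)/3.0509 = 0.5802

test statistic = 0.580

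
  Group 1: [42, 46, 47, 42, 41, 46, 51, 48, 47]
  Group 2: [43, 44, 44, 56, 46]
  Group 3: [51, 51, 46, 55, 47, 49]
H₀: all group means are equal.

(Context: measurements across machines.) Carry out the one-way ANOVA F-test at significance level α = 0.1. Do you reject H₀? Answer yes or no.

Group means [45.56, 46.60, 49.83], grand mean 47.100
SSB = Σnᵢ(x̄ᵢ−x̄)² = 67.544; SSW = ΣΣ(x−x̄ᵢ)² = 254.256
MSB = 67.544/2 = 33.7722; MSW = 254.256/17 = 14.9562
F = MSB/MSW = 2.2581
df = (2, 17)
p-value (upper-tail) = 0.13499
At α=0.1: p ≥ α → fail to reject H₀

reject H₀: no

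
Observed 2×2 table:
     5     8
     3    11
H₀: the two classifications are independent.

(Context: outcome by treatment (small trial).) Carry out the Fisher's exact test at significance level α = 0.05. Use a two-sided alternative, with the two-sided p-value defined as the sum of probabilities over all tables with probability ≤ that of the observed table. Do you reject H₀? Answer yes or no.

Margins: r₁=13, r₂=14, c₁=8, c₂=19, n=27
p_obs = C(13,5)·C(14,3)/C(27,8); sum pmf over tables with pmf ≤ p_obs
p-value (two-sided) = 0.41971
At α=0.05: p ≥ α → fail to reject H₀

reject H₀: no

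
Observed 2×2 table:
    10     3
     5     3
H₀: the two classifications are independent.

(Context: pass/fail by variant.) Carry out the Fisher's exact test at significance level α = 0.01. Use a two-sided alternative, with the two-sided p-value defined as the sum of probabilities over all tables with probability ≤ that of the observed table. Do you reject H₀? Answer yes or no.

Margins: r₁=13, r₂=8, c₁=15, c₂=6, n=21
p_obs = C(13,10)·C(8,5)/C(21,15); sum pmf over tables with pmf ≤ p_obs
p-value (two-sided) = 0.63106
At α=0.01: p ≥ α → fail to reject H₀

reject H₀: no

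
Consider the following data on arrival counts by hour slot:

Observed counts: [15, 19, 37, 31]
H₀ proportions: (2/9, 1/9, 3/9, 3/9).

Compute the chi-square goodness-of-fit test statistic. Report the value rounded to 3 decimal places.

n = 102; E_i = n·p_i = [22.67, 11.33, 34.00, 34.00]
χ² = (15−22.67)²/22.67 + (19−11.33)²/11.33 + (37−34.00)²/34.00 + (31−34.00)²/34.00 = 8.3088
df = 3

test statistic = 8.309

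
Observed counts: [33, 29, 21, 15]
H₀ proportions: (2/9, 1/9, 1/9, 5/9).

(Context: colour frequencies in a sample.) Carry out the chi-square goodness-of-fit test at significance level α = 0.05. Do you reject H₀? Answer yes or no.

reject H₀: yes

n = 98; E_i = n·p_i = [21.78, 10.89, 10.89, 54.44]
χ² = (33−21.78)²/21.78 + (29−10.89)²/10.89 + (21−10.89)²/10.89 + (15−54.44)²/54.44 = 73.8724
df = 3
p-value (upper-tail) = 0.00000
At α=0.05: p < α → reject H₀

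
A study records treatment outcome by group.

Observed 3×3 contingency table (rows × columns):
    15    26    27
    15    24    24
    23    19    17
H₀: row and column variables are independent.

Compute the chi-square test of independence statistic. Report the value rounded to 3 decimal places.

Row totals [68, 63, 59], col totals [53, 69, 68], n=190
χ² = (15−18.97)²/18.97 + (26−24.69)²/24.69 + (27−24.34)²/24.34 + (15−17.57)²/17.57 + (24−22.88)²/22.88 + (24−22.55)²/22.55 + (23−16.46)²/16.46 + (19−21.43)²/21.43 + (17−21.12)²/21.12 = 5.3936
df = 4

test statistic = 5.394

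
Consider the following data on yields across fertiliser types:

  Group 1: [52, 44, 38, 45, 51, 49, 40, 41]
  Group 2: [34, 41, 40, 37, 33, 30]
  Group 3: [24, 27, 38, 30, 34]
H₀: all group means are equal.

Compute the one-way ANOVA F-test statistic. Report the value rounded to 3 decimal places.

test statistic = 13.636

Group means [45.00, 35.83, 30.60], grand mean 38.316
SSB = Σnᵢ(x̄ᵢ−x̄)² = 692.072; SSW = ΣΣ(x−x̄ᵢ)² = 406.033
MSB = 692.072/2 = 346.0360; MSW = 406.033/16 = 25.3771
F = MSB/MSW = 13.6358
df = (2, 16)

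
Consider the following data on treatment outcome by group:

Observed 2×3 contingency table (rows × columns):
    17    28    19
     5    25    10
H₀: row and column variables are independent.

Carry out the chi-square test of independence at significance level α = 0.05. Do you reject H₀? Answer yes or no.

reject H₀: no

Row totals [64, 40], col totals [22, 53, 29], n=104
χ² = (17−13.54)²/13.54 + (28−32.62)²/32.62 + (19−17.85)²/17.85 + (5−8.46)²/8.46 + (25−20.38)²/20.38 + (10−11.15)²/11.15 = 4.1932
df = 2
p-value (upper-tail) = 0.12287
At α=0.05: p ≥ α → fail to reject H₀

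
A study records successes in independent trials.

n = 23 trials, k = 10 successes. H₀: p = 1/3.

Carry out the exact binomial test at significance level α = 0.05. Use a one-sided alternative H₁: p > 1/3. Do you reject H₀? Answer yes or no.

reject H₀: no

Exact binomial: n=23, k=10, p₀=1/3=0.3333
P(X≥10) from Σ C(n,i)·p₀^i·(1−p₀)^(n−i)
p-value (one-sided, H₁ greater) = 0.20643
At α=0.05: p ≥ α → fail to reject H₀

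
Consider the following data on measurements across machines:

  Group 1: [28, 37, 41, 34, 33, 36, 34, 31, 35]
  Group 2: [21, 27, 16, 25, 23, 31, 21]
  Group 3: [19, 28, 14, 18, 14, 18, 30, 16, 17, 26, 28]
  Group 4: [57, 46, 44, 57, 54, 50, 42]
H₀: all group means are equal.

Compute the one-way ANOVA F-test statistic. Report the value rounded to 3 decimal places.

Group means [34.33, 23.43, 20.73, 50.00], grand mean 30.912
SSB = Σnᵢ(x̄ᵢ−x̄)² = 4188.839; SSW = ΣΣ(x−x̄ᵢ)² = 841.896
MSB = 4188.839/3 = 1396.2797; MSW = 841.896/30 = 28.0632
F = MSB/MSW = 49.7548
df = (3, 30)

test statistic = 49.755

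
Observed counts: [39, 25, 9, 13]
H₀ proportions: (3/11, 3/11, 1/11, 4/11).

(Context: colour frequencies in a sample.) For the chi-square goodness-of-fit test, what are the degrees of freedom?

degrees of freedom = 3

df = k − 1 = 4 − 1 = 3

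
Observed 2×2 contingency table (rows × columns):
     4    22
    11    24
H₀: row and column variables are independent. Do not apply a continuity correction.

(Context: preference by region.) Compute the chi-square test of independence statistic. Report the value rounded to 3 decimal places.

Row totals [26, 35], col totals [15, 46], n=61
χ² = (4−6.39)²/6.39 + (22−19.61)²/19.61 + (11−8.61)²/8.61 + (24−26.39)²/26.39 = 2.0708
df = 1

test statistic = 2.071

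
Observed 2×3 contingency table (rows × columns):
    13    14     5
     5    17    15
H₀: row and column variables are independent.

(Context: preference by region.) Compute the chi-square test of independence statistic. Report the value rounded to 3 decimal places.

Row totals [32, 37], col totals [18, 31, 20], n=69
χ² = (13−8.35)²/8.35 + (14−14.38)²/14.38 + (5−9.28)²/9.28 + (5−9.65)²/9.65 + (17−16.62)²/16.62 + (15−10.72)²/10.72 = 8.5283
df = 2

test statistic = 8.528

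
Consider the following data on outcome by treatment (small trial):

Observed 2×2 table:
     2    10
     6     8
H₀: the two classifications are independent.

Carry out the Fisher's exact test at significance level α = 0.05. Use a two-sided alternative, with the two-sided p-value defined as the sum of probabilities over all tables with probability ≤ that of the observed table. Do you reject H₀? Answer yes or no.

Margins: r₁=12, r₂=14, c₁=8, c₂=18, n=26
p_obs = C(12,2)·C(14,6)/C(26,8); sum pmf over tables with pmf ≤ p_obs
p-value (two-sided) = 0.21638
At α=0.05: p ≥ α → fail to reject H₀

reject H₀: no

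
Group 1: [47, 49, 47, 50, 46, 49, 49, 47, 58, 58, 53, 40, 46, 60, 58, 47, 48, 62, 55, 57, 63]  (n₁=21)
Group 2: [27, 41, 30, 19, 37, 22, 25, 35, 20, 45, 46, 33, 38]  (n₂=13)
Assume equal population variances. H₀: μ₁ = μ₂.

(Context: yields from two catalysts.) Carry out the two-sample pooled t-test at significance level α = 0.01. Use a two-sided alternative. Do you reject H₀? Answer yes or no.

reject H₀: yes

x̄₁=51.857, s₁=6.287, n₁=21
x̄₂=32.154, s₂=9.164, n₂=13
s_p² = [20·6.287² + 12·9.164²]/32 = 56.1957
SE = √(s_p²·(1/21+1/13)) = 2.6455
t = (51.857−32.154)/2.6455 = 7.4478
df = 32
p-value (two-sided) = 0.00000
At α=0.01: p < α → reject H₀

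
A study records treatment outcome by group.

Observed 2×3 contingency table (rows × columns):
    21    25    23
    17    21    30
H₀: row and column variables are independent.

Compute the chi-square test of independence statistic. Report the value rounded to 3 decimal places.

test statistic = 1.686

Row totals [69, 68], col totals [38, 46, 53], n=137
χ² = (21−19.14)²/19.14 + (25−23.17)²/23.17 + (23−26.69)²/26.69 + (17−18.86)²/18.86 + (21−22.83)²/22.83 + (30−26.31)²/26.31 = 1.6862
df = 2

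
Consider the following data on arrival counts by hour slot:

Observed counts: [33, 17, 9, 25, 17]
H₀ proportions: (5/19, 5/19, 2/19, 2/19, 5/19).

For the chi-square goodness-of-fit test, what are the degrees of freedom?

degrees of freedom = 4

df = k − 1 = 5 − 1 = 4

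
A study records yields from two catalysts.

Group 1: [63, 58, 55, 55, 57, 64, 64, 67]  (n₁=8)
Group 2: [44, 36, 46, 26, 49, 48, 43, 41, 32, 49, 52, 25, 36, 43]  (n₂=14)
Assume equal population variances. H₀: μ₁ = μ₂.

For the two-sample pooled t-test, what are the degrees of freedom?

degrees of freedom = 20

df = n₁ + n₂ − 2 = 8 + 14 − 2 = 20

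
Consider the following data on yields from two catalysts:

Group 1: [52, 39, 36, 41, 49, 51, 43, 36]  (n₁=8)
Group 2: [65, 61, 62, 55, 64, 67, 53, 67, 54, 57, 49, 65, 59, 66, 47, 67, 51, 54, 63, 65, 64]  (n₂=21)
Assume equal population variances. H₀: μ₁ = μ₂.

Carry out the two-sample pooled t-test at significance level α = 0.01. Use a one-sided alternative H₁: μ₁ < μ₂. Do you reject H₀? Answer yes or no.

reject H₀: yes

x̄₁=43.375, s₁=6.523, n₁=8
x̄₂=59.762, s₂=6.441, n₂=21
s_p² = [7·6.523² + 20·6.441²]/27 = 41.7661
SE = √(s_p²·(1/8+1/21)) = 2.6851
t = (43.375−59.762)/2.6851 = -6.1030
df = 27
p-value (one-sided, H₁ less) = 0.00000
At α=0.01: p < α → reject H₀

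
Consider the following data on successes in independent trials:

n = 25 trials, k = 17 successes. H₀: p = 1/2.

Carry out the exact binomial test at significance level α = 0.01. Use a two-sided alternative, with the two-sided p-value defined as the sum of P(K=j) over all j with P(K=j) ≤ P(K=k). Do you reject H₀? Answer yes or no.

Exact binomial: n=25, k=17, p₀=1/2=0.5000
P(X=j) = C(n,j)·p₀^j·(1−p₀)^(n−j); p = Σ P(X=j) over j with P(X=j) ≤ P(X=17)
p-value (two-sided) = 0.10775
At α=0.01: p ≥ α → fail to reject H₀

reject H₀: no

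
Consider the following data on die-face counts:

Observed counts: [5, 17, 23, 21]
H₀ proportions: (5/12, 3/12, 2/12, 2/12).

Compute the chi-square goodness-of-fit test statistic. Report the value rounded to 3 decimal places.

test statistic = 40.606

n = 66; E_i = n·p_i = [27.50, 16.50, 11.00, 11.00]
χ² = (5−27.50)²/27.50 + (17−16.50)²/16.50 + (23−11.00)²/11.00 + (21−11.00)²/11.00 = 40.6061
df = 3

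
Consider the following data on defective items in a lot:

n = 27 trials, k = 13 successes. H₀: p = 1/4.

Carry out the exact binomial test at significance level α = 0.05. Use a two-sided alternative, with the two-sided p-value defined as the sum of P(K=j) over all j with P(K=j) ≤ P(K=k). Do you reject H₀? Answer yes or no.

reject H₀: yes

Exact binomial: n=27, k=13, p₀=1/4=0.2500
P(X=j) = C(n,j)·p₀^j·(1−p₀)^(n−j); p = Σ P(X=j) over j with P(X=j) ≤ P(X=13)
p-value (two-sided) = 0.01201
At α=0.05: p < α → reject H₀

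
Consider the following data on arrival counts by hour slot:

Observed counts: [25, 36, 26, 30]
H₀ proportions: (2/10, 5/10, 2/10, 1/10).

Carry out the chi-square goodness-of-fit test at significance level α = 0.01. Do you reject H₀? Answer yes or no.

reject H₀: yes

n = 117; E_i = n·p_i = [23.40, 58.50, 23.40, 11.70]
χ² = (25−23.40)²/23.40 + (36−58.50)²/58.50 + (26−23.40)²/23.40 + (30−11.70)²/11.70 = 37.6752
df = 3
p-value (upper-tail) = 0.00000
At α=0.01: p < α → reject H₀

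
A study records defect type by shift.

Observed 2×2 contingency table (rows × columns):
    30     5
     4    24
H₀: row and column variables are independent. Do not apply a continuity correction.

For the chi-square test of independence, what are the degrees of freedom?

df = (r−1)(c−1) = (2−1)·(2−1) = 1

degrees of freedom = 1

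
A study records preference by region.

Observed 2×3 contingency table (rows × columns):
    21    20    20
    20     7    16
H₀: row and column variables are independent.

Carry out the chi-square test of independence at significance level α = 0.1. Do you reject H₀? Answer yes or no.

Row totals [61, 43], col totals [41, 27, 36], n=104
χ² = (21−24.05)²/24.05 + (20−15.84)²/15.84 + (20−21.12)²/21.12 + (20−16.95)²/16.95 + (7−11.16)²/11.16 + (16−14.88)²/14.88 = 3.7243
df = 2
p-value (upper-tail) = 0.15534
At α=0.1: p ≥ α → fail to reject H₀

reject H₀: no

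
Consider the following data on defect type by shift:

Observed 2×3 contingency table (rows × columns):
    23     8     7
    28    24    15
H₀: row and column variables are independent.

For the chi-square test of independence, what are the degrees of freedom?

degrees of freedom = 2

df = (r−1)(c−1) = (2−1)·(3−1) = 2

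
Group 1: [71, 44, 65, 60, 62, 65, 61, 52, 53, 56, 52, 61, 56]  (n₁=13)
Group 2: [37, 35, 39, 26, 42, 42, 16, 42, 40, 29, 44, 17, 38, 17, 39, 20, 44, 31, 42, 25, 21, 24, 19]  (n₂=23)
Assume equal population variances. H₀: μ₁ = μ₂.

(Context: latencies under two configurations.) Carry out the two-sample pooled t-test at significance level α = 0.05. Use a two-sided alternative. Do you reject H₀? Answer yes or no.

reject H₀: yes

x̄₁=58.308, s₁=7.099, n₁=13
x̄₂=31.696, s₂=10.038, n₂=23
s_p² = [12·7.099² + 22·10.038²]/34 = 82.9894
SE = √(s_p²·(1/13+1/23)) = 3.1610
t = (58.308−31.696)/3.1610 = 8.4188
df = 34
p-value (two-sided) = 0.00000
At α=0.05: p < α → reject H₀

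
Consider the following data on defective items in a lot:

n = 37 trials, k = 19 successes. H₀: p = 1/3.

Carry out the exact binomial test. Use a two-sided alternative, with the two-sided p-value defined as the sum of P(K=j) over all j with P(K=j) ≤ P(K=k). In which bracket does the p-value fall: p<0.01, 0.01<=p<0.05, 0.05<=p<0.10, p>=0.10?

Exact binomial: n=37, k=19, p₀=1/3=0.3333
P(X=j) = C(n,j)·p₀^j·(1−p₀)^(n−j); p = Σ P(X=j) over j with P(X=j) ≤ P(X=19)
p-value (two-sided) = 0.02355
→ bracket: 0.01<=p<0.05

p-value bracket: 0.01<=p<0.05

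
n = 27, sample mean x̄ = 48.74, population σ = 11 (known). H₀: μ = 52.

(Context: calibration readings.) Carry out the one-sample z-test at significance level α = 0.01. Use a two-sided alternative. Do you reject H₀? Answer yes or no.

SE = σ/√n = 11/√27 = 2.1170
z = (x̄−μ₀)/SE = (48.74−52)/2.1170 = -1.5400
p-value (two-sided) = 0.12357
At α=0.01: p ≥ α → fail to reject H₀

reject H₀: no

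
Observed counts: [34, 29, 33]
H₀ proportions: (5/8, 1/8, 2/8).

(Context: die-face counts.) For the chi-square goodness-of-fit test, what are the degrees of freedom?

df = k − 1 = 3 − 1 = 2

degrees of freedom = 2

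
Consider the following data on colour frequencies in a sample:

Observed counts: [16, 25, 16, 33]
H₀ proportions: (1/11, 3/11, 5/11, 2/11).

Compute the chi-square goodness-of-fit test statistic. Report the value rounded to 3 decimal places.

test statistic = 39.560

n = 90; E_i = n·p_i = [8.18, 24.55, 40.91, 16.36]
χ² = (16−8.18)²/8.18 + (25−24.55)²/24.55 + (16−40.91)²/40.91 + (33−16.36)²/16.36 = 39.5596
df = 3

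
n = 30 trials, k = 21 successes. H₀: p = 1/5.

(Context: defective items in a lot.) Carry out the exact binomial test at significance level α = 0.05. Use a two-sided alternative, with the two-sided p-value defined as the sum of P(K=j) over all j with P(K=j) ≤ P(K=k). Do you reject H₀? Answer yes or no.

Exact binomial: n=30, k=21, p₀=1/5=0.2000
P(X=j) = C(n,j)·p₀^j·(1−p₀)^(n−j); p = Σ P(X=j) over j with P(X=j) ≤ P(X=21)
p-value (two-sided) = 0.00000
At α=0.05: p < α → reject H₀

reject H₀: yes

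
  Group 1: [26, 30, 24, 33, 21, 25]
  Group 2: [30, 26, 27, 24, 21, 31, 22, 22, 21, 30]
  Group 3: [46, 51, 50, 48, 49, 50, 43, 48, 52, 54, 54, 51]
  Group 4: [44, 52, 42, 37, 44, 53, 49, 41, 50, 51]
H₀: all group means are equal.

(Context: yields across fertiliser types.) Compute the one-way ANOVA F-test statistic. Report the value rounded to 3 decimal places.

test statistic = 87.192

Group means [26.50, 25.40, 49.67, 46.30], grand mean 38.737
SSB = Σnᵢ(x̄ᵢ−x̄)² = 4682.702; SSW = ΣΣ(x−x̄ᵢ)² = 608.667
MSB = 4682.702/3 = 1560.9006; MSW = 608.667/34 = 17.9020
F = MSB/MSW = 87.1916
df = (3, 34)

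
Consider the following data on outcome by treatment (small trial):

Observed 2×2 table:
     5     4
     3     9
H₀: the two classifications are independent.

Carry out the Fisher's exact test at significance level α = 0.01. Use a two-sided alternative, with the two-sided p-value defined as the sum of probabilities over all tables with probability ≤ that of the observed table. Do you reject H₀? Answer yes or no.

reject H₀: no

Margins: r₁=9, r₂=12, c₁=8, c₂=13, n=21
p_obs = C(9,5)·C(12,3)/C(21,8); sum pmf over tables with pmf ≤ p_obs
p-value (two-sided) = 0.20310
At α=0.01: p ≥ α → fail to reject H₀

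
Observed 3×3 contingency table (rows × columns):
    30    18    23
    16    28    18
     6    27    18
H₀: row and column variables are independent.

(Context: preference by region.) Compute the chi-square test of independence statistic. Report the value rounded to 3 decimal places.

test statistic = 16.712

Row totals [71, 62, 51], col totals [52, 73, 59], n=184
χ² = (30−20.07)²/20.07 + (18−28.17)²/28.17 + (23−22.77)²/22.77 + (16−17.52)²/17.52 + (28−24.60)²/24.60 + (18−19.88)²/19.88 + (6−14.41)²/14.41 + (27−20.23)²/20.23 + (18−16.35)²/16.35 = 16.7119
df = 4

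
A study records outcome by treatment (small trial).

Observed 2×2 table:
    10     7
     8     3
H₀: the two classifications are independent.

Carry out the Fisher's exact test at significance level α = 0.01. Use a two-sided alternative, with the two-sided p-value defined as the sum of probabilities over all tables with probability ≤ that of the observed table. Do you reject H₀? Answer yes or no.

reject H₀: no

Margins: r₁=17, r₂=11, c₁=18, c₂=10, n=28
p_obs = C(17,10)·C(11,8)/C(28,18); sum pmf over tables with pmf ≤ p_obs
p-value (two-sided) = 0.68879
At α=0.01: p ≥ α → fail to reject H₀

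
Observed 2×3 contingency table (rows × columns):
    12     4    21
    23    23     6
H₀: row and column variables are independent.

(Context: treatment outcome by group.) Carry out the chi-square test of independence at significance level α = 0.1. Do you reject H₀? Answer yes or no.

Row totals [37, 52], col totals [35, 27, 27], n=89
χ² = (12−14.55)²/14.55 + (4−11.22)²/11.22 + (21−11.22)²/11.22 + (23−20.45)²/20.45 + (23−15.78)²/15.78 + (6−15.78)²/15.78 = 23.2944
df = 2
p-value (upper-tail) = 0.00001
At α=0.1: p < α → reject H₀

reject H₀: yes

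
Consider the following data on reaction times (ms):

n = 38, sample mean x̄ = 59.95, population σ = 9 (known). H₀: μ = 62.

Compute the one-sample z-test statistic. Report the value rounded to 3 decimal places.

SE = σ/√n = 9/√38 = 1.4600
z = (x̄−μ₀)/SE = (59.95−62)/1.4600 = -1.4041

test statistic = -1.404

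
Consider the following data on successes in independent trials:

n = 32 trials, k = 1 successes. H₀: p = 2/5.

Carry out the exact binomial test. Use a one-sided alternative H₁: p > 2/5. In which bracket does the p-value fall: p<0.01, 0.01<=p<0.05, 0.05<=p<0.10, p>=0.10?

Exact binomial: n=32, k=1, p₀=2/5=0.4000
P(X≥1) from Σ C(n,i)·p₀^i·(1−p₀)^(n−i)
p-value (one-sided, H₁ greater) = 1.00000
→ bracket: p>=0.10

p-value bracket: p>=0.10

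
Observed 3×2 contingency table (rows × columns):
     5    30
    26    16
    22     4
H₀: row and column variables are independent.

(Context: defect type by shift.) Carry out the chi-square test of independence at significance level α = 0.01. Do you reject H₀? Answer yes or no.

reject H₀: yes

Row totals [35, 42, 26], col totals [53, 50], n=103
χ² = (5−18.01)²/18.01 + (30−16.99)²/16.99 + (26−21.61)²/21.61 + (16−20.39)²/20.39 + (22−13.38)²/13.38 + (4−12.62)²/12.62 = 32.6399
df = 2
p-value (upper-tail) = 0.00000
At α=0.01: p < α → reject H₀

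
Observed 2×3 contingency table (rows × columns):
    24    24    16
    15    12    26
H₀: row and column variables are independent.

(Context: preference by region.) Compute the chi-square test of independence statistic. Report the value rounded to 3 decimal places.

test statistic = 7.490

Row totals [64, 53], col totals [39, 36, 42], n=117
χ² = (24−21.33)²/21.33 + (24−19.69)²/19.69 + (16−22.97)²/22.97 + (15−17.67)²/17.67 + (12−16.31)²/16.31 + (26−19.03)²/19.03 = 7.4899
df = 2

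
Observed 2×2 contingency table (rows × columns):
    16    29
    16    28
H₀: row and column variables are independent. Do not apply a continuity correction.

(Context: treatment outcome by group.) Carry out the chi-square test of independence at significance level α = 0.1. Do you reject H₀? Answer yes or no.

reject H₀: no

Row totals [45, 44], col totals [32, 57], n=89
χ² = (16−16.18)²/16.18 + (29−28.82)²/28.82 + (16−15.82)²/15.82 + (28−28.18)²/28.18 = 0.0063
df = 1
p-value (upper-tail) = 0.93669
At α=0.1: p ≥ α → fail to reject H₀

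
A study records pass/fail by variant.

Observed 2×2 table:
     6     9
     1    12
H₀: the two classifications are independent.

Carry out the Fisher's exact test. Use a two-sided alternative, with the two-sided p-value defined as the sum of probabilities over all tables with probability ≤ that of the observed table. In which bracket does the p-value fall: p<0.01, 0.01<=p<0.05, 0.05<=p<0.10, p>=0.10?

p-value bracket: 0.05<=p<0.10

Margins: r₁=15, r₂=13, c₁=7, c₂=21, n=28
p_obs = C(15,6)·C(13,1)/C(28,7); sum pmf over tables with pmf ≤ p_obs
p-value (two-sided) = 0.08357
→ bracket: 0.05<=p<0.10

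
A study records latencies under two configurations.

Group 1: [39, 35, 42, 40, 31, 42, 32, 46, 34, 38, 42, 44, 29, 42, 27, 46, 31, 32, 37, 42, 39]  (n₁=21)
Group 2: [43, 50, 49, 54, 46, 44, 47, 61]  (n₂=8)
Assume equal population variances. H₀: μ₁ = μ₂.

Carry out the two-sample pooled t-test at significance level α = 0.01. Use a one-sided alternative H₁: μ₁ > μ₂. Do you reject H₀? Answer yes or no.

reject H₀: no

x̄₁=37.619, s₁=5.679, n₁=21
x̄₂=49.250, s₂=5.898, n₂=8
s_p² = [20·5.679² + 7·5.898²]/27 = 32.9056
SE = √(s_p²·(1/21+1/8)) = 2.3833
t = (37.619−49.250)/2.3833 = -4.8802
df = 27
p-value (one-sided, H₁ greater) = 0.99998
At α=0.01: p ≥ α → fail to reject H₀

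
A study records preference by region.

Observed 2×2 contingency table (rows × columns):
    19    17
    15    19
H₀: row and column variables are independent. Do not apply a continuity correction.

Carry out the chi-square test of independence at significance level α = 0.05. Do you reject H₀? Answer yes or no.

Row totals [36, 34], col totals [34, 36], n=70
χ² = (19−17.49)²/17.49 + (17−18.51)²/18.51 + (15−16.51)²/16.51 + (19−17.49)²/17.49 = 0.5250
df = 1
p-value (upper-tail) = 0.46872
At α=0.05: p ≥ α → fail to reject H₀

reject H₀: no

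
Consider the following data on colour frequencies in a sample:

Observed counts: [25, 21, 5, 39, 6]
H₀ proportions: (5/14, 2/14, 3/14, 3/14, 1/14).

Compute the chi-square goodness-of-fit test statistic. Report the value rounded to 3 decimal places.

test statistic = 34.788

n = 96; E_i = n·p_i = [34.29, 13.71, 20.57, 20.57, 6.86]
χ² = (25−34.29)²/34.29 + (21−13.71)²/13.71 + (5−20.57)²/20.57 + (39−20.57)²/20.57 + (6−6.86)²/6.86 = 34.7882
df = 4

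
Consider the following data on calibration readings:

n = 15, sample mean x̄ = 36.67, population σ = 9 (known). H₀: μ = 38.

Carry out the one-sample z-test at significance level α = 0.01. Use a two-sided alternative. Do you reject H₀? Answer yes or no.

reject H₀: no

SE = σ/√n = 9/√15 = 2.3238
z = (x̄−μ₀)/SE = (36.67−38)/2.3238 = -0.5723
p-value (two-sided) = 0.56709
At α=0.01: p ≥ α → fail to reject H₀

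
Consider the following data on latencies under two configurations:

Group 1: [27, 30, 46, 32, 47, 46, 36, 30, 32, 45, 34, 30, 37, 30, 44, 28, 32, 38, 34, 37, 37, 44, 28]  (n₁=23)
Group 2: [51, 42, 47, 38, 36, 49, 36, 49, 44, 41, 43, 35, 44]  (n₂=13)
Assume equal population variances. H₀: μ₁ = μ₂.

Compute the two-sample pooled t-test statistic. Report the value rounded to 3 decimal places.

x̄₁=35.826, s₁=6.555, n₁=23
x̄₂=42.692, s₂=5.360, n₂=13
s_p² = [22·6.555² + 12·5.360²]/34 = 37.9433
SE = √(s_p²·(1/23+1/13)) = 2.1374
t = (35.826−42.692)/2.1374 = -3.2124
df = 34

test statistic = -3.212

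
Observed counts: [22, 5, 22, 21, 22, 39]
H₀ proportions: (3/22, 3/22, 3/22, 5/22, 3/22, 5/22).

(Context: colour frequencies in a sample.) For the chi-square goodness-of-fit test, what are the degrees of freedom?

df = k − 1 = 6 − 1 = 5

degrees of freedom = 5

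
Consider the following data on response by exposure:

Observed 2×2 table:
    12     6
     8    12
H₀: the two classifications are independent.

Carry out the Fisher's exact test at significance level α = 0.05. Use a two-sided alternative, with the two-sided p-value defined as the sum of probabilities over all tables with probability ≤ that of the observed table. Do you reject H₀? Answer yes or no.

reject H₀: no

Margins: r₁=18, r₂=20, c₁=20, c₂=18, n=38
p_obs = C(18,12)·C(20,8)/C(38,20); sum pmf over tables with pmf ≤ p_obs
p-value (two-sided) = 0.11921
At α=0.05: p ≥ α → fail to reject H₀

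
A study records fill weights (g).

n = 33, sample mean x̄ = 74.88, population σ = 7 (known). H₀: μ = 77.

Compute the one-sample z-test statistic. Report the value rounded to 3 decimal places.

SE = σ/√n = 7/√33 = 1.2185
z = (x̄−μ₀)/SE = (74.88−77)/1.2185 = -1.7398

test statistic = -1.740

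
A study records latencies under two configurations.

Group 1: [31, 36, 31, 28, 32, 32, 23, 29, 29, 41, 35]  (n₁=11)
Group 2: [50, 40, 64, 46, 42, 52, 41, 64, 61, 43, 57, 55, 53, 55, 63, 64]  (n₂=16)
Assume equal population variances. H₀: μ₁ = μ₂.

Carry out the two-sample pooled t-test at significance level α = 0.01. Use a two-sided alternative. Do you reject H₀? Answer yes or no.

x̄₁=31.545, s₁=4.698, n₁=11
x̄₂=53.125, s₂=8.732, n₂=16
s_p² = [10·4.698² + 15·8.732²]/25 = 54.5791
SE = √(s_p²·(1/11+1/16)) = 2.8936
t = (31.545−53.125)/2.8936 = -7.4577
df = 25
p-value (two-sided) = 0.00000
At α=0.01: p < α → reject H₀

reject H₀: yes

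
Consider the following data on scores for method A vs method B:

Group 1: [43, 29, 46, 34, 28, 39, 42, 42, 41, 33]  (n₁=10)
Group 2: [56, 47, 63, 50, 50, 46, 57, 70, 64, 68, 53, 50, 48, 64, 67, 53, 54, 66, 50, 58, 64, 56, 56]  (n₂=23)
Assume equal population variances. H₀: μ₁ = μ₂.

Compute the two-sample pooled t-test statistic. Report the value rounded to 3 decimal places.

x̄₁=37.700, s₁=6.255, n₁=10
x̄₂=56.957, s₂=7.376, n₂=23
s_p² = [9·6.255² + 22·7.376²]/31 = 49.9696
SE = √(s_p²·(1/10+1/23)) = 2.6776
t = (37.700−56.957)/2.6776 = -7.1917
df = 31

test statistic = -7.192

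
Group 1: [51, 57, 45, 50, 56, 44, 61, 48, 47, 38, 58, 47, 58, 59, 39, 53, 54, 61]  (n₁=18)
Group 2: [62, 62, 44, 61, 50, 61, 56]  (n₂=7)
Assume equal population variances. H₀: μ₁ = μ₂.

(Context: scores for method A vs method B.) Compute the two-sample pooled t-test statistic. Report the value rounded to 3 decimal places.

x̄₁=51.444, s₁=7.164, n₁=18
x̄₂=56.571, s₂=7.068, n₂=7
s_p² = [17·7.164² + 6·7.068²]/23 = 50.9634
SE = √(s_p²·(1/18+1/7)) = 3.1799
t = (51.444−56.571)/3.1799 = -1.6123
df = 23

test statistic = -1.612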